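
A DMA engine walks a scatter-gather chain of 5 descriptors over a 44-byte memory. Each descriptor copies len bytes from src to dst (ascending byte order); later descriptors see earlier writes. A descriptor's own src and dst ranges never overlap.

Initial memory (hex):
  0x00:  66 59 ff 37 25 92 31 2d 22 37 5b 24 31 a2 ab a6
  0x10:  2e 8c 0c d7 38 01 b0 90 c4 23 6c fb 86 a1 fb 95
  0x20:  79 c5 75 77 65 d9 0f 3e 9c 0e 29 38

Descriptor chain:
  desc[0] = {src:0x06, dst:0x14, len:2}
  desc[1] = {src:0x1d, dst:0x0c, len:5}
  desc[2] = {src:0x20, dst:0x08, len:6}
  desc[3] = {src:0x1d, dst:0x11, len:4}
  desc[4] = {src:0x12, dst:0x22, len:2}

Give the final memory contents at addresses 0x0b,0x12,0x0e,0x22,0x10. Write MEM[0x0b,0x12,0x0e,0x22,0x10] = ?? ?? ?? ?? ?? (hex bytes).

D0: mem[0x14..0x15] <- [31 2d]
D1: mem[0x0c..0x10] <- [a1 fb 95 79 c5]
D2: mem[0x08..0x0d] <- [79 c5 75 77 65 d9]
D3: mem[0x11..0x14] <- [a1 fb 95 79]
D4: mem[0x22..0x23] <- [fb 95]
query mem[0x0b]=0x77, mem[0x12]=0xfb, mem[0x0e]=0x95, mem[0x22]=0xfb, mem[0x10]=0xc5

MEM[0x0b,0x12,0x0e,0x22,0x10] = 77 fb 95 fb c5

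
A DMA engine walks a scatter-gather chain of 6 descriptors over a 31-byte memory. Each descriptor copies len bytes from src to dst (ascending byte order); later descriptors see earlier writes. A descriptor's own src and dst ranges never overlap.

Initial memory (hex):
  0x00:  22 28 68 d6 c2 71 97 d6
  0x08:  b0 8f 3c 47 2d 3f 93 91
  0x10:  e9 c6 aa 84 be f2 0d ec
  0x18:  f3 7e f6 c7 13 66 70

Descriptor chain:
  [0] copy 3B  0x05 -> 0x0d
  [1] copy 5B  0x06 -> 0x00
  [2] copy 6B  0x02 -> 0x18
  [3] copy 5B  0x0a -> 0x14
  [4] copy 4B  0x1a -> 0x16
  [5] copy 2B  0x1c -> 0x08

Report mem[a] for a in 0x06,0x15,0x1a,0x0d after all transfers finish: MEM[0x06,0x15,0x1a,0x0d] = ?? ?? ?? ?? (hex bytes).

MEM[0x06,0x15,0x1a,0x0d] = 97 47 3c 71

  after D0: wrote 3B at 0x0d = 7197d6
  after D1: wrote 5B at 0x00 = 97d6b08f3c
  after D2: wrote 6B at 0x18 = b08f3c7197d6
  after D3: wrote 5B at 0x14 = 3c472d7197
  after D4: wrote 4B at 0x16 = 3c7197d6
  after D5: wrote 2B at 0x08 = 97d6
query mem[0x06]=0x97, mem[0x15]=0x47, mem[0x1a]=0x3c, mem[0x0d]=0x71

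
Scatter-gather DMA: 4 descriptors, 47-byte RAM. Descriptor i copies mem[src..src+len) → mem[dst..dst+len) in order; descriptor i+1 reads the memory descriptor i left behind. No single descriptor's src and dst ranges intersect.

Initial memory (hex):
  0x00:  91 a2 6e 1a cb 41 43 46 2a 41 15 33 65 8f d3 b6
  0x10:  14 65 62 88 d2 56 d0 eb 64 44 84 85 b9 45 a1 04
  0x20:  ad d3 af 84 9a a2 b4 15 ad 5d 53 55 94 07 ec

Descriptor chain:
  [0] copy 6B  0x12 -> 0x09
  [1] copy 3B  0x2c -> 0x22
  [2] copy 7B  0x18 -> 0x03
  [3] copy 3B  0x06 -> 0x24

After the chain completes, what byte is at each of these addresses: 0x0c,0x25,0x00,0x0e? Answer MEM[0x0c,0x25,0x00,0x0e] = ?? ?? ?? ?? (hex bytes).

[0] 0x12->0x09 len=6 : 62 88 d2 56 d0 eb
[1] 0x2c->0x22 len=3 : 94 07 ec
[2] 0x18->0x03 len=7 : 64 44 84 85 b9 45 a1
[3] 0x06->0x24 len=3 : 85 b9 45
query mem[0x0c]=0x56, mem[0x25]=0xb9, mem[0x00]=0x91, mem[0x0e]=0xeb

MEM[0x0c,0x25,0x00,0x0e] = 56 b9 91 eb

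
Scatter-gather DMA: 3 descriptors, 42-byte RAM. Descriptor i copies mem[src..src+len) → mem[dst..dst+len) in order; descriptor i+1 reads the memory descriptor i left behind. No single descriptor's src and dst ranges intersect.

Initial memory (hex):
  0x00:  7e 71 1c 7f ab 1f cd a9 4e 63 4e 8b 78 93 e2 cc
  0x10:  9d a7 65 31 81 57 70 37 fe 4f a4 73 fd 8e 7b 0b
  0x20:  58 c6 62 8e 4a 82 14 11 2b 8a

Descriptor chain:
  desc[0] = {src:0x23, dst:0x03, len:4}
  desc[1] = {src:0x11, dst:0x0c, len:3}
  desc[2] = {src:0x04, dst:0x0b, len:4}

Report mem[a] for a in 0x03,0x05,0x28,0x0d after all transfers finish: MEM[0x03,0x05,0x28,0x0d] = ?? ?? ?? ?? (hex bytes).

[0] 0x23->0x03 len=4 : 8e 4a 82 14
[1] 0x11->0x0c len=3 : a7 65 31
[2] 0x04->0x0b len=4 : 4a 82 14 a9
query mem[0x03]=0x8e, mem[0x05]=0x82, mem[0x28]=0x2b, mem[0x0d]=0x14

MEM[0x03,0x05,0x28,0x0d] = 8e 82 2b 14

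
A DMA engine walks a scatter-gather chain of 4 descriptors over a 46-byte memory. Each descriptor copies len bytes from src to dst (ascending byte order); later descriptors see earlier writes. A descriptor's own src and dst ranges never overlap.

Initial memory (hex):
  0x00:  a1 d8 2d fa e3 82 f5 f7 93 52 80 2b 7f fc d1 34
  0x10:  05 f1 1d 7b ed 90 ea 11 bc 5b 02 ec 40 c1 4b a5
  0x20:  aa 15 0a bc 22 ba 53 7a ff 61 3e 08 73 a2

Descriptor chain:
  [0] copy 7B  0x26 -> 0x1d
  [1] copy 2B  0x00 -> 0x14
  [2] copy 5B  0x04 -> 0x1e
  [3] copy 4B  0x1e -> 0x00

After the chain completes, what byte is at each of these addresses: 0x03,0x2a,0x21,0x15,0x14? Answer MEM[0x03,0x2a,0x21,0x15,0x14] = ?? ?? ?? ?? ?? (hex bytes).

[0] 0x26->0x1d len=7 : 53 7a ff 61 3e 08 73
[1] 0x00->0x14 len=2 : a1 d8
[2] 0x04->0x1e len=5 : e3 82 f5 f7 93
[3] 0x1e->0x00 len=4 : e3 82 f5 f7
query mem[0x03]=0xf7, mem[0x2a]=0x3e, mem[0x21]=0xf7, mem[0x15]=0xd8, mem[0x14]=0xa1

MEM[0x03,0x2a,0x21,0x15,0x14] = f7 3e f7 d8 a1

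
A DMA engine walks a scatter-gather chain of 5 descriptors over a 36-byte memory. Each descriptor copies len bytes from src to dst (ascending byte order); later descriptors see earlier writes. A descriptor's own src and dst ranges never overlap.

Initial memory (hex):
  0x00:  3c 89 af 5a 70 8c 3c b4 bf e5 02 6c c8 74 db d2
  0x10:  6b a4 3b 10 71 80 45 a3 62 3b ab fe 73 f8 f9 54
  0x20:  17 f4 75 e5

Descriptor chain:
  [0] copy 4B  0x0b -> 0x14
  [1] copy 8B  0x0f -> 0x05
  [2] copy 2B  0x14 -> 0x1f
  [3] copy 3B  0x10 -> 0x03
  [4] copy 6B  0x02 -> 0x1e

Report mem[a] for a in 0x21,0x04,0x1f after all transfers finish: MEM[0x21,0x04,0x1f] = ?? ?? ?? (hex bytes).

[0] 0x0b->0x14 len=4 : 6c c8 74 db
[1] 0x0f->0x05 len=8 : d2 6b a4 3b 10 6c c8 74
[2] 0x14->0x1f len=2 : 6c c8
[3] 0x10->0x03 len=3 : 6b a4 3b
[4] 0x02->0x1e len=6 : af 6b a4 3b 6b a4
query mem[0x21]=0x3b, mem[0x04]=0xa4, mem[0x1f]=0x6b

MEM[0x21,0x04,0x1f] = 3b a4 6b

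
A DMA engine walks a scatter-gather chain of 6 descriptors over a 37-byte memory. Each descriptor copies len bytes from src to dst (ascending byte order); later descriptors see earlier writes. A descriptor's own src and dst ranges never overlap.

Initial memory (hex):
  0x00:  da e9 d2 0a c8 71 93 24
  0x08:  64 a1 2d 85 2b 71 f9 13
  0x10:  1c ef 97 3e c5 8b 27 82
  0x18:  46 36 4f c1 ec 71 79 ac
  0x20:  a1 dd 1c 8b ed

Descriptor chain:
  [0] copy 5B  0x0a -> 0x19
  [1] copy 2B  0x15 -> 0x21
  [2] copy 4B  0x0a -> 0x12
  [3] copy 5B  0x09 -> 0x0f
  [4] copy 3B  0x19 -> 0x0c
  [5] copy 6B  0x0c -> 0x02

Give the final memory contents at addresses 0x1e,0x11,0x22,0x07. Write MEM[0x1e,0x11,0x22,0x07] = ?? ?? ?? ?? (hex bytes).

MEM[0x1e,0x11,0x22,0x07] = 79 85 27 85

[0] 0x0a->0x19 len=5 : 2d 85 2b 71 f9
[1] 0x15->0x21 len=2 : 8b 27
[2] 0x0a->0x12 len=4 : 2d 85 2b 71
[3] 0x09->0x0f len=5 : a1 2d 85 2b 71
[4] 0x19->0x0c len=3 : 2d 85 2b
[5] 0x0c->0x02 len=6 : 2d 85 2b a1 2d 85
query mem[0x1e]=0x79, mem[0x11]=0x85, mem[0x22]=0x27, mem[0x07]=0x85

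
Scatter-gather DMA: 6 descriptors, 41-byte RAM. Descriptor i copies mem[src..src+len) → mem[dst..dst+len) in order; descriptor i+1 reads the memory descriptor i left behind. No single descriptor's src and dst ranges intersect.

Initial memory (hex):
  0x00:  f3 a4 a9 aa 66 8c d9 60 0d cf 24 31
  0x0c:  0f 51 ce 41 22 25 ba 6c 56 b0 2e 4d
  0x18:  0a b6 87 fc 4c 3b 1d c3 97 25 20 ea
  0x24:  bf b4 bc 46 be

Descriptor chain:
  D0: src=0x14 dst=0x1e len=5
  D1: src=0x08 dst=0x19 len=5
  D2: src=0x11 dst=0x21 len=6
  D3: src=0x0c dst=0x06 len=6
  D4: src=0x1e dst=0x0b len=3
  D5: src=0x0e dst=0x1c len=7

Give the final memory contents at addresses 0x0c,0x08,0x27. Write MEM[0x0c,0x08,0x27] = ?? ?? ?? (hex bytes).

MEM[0x0c,0x08,0x27] = b0 ce 46

D0: mem[0x1e..0x22] <- [56 b0 2e 4d 0a]
D1: mem[0x19..0x1d] <- [0d cf 24 31 0f]
D2: mem[0x21..0x26] <- [25 ba 6c 56 b0 2e]
D3: mem[0x06..0x0b] <- [0f 51 ce 41 22 25]
D4: mem[0x0b..0x0d] <- [56 b0 2e]
D5: mem[0x1c..0x22] <- [ce 41 22 25 ba 6c 56]
query mem[0x0c]=0xb0, mem[0x08]=0xce, mem[0x27]=0x46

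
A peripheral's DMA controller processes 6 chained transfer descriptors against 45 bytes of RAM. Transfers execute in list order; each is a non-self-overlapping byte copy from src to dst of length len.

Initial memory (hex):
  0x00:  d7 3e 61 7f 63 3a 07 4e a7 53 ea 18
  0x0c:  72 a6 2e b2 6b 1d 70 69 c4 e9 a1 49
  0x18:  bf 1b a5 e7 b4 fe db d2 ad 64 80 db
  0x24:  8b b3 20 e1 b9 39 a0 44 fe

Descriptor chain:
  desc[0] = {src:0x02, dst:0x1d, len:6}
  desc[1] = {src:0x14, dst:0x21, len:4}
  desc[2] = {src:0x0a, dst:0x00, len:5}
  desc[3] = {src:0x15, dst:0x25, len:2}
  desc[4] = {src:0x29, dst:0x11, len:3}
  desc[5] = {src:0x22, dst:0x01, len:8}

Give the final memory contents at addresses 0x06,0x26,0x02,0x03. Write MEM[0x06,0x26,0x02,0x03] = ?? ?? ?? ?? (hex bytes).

MEM[0x06,0x26,0x02,0x03] = e1 a1 a1 49

  after D0: wrote 6B at 0x1d = 617f633a074e
  after D1: wrote 4B at 0x21 = c4e9a149
  after D2: wrote 5B at 0x00 = ea1872a62e
  after D3: wrote 2B at 0x25 = e9a1
  after D4: wrote 3B at 0x11 = 39a044
  after D5: wrote 8B at 0x01 = e9a149e9a1e1b939
query mem[0x06]=0xe1, mem[0x26]=0xa1, mem[0x02]=0xa1, mem[0x03]=0x49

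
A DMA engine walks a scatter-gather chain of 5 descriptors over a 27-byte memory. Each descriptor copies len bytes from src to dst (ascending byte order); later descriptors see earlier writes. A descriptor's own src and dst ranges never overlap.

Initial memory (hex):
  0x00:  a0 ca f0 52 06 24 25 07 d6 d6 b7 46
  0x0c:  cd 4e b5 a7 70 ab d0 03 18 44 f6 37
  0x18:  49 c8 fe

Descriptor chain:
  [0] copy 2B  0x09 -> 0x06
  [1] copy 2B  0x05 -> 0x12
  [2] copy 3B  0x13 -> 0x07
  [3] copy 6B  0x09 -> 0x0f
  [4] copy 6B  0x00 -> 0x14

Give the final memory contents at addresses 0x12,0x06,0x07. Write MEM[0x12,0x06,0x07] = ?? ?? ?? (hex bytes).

  after D0: wrote 2B at 0x06 = d6b7
  after D1: wrote 2B at 0x12 = 24d6
  after D2: wrote 3B at 0x07 = d61844
  after D3: wrote 6B at 0x0f = 44b746cd4eb5
  after D4: wrote 6B at 0x14 = a0caf0520624
query mem[0x12]=0xcd, mem[0x06]=0xd6, mem[0x07]=0xd6

MEM[0x12,0x06,0x07] = cd d6 d6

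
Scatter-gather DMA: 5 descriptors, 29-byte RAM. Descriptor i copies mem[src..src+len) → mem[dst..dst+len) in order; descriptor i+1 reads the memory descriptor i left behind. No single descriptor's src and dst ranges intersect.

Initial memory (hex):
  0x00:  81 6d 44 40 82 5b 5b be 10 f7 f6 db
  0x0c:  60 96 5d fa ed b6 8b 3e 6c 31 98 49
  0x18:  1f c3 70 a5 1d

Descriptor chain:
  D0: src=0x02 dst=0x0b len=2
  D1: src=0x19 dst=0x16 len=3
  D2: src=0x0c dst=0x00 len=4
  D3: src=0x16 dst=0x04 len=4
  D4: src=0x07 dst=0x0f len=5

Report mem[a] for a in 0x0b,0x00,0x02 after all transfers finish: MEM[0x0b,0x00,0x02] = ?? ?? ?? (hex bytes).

MEM[0x0b,0x00,0x02] = 44 40 5d

[0] 0x02->0x0b len=2 : 44 40
[1] 0x19->0x16 len=3 : c3 70 a5
[2] 0x0c->0x00 len=4 : 40 96 5d fa
[3] 0x16->0x04 len=4 : c3 70 a5 c3
[4] 0x07->0x0f len=5 : c3 10 f7 f6 44
query mem[0x0b]=0x44, mem[0x00]=0x40, mem[0x02]=0x5d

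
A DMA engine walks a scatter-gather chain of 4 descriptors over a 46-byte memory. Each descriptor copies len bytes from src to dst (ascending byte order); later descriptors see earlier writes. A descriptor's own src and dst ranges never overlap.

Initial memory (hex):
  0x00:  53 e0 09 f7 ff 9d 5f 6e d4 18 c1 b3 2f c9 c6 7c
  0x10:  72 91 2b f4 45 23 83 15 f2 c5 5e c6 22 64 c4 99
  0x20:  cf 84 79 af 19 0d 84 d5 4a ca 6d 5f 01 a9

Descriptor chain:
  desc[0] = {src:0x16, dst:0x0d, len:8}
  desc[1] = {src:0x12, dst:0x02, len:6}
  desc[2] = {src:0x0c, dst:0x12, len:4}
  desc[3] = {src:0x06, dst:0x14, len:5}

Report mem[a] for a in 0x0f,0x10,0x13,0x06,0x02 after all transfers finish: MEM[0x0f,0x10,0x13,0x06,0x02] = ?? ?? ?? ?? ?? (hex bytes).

#0 dst[0x0d+8] := {0x83,0x15,0xf2,0xc5,0x5e,0xc6,0x22,0x64}
#1 dst[0x02+6] := {0xc6,0x22,0x64,0x23,0x83,0x15}
#2 dst[0x12+4] := {0x2f,0x83,0x15,0xf2}
#3 dst[0x14+5] := {0x83,0x15,0xd4,0x18,0xc1}
query mem[0x0f]=0xf2, mem[0x10]=0xc5, mem[0x13]=0x83, mem[0x06]=0x83, mem[0x02]=0xc6

MEM[0x0f,0x10,0x13,0x06,0x02] = f2 c5 83 83 c6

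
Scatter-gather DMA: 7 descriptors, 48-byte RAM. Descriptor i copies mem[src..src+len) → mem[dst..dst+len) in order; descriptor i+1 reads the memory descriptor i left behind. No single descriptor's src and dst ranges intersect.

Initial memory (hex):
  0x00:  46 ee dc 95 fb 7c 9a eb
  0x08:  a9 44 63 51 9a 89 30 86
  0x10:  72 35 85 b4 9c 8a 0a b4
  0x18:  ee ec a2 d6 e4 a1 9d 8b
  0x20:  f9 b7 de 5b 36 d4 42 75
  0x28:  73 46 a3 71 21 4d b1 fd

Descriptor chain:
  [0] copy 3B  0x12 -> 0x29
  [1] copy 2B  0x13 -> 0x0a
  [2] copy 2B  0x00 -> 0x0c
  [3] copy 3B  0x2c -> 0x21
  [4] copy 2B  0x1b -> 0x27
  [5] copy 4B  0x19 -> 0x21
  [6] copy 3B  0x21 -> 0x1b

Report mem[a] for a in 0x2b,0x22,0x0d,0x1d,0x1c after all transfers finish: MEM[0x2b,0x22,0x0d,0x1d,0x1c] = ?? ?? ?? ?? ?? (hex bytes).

[0] 0x12->0x29 len=3 : 85 b4 9c
[1] 0x13->0x0a len=2 : b4 9c
[2] 0x00->0x0c len=2 : 46 ee
[3] 0x2c->0x21 len=3 : 21 4d b1
[4] 0x1b->0x27 len=2 : d6 e4
[5] 0x19->0x21 len=4 : ec a2 d6 e4
[6] 0x21->0x1b len=3 : ec a2 d6
query mem[0x2b]=0x9c, mem[0x22]=0xa2, mem[0x0d]=0xee, mem[0x1d]=0xd6, mem[0x1c]=0xa2

MEM[0x2b,0x22,0x0d,0x1d,0x1c] = 9c a2 ee d6 a2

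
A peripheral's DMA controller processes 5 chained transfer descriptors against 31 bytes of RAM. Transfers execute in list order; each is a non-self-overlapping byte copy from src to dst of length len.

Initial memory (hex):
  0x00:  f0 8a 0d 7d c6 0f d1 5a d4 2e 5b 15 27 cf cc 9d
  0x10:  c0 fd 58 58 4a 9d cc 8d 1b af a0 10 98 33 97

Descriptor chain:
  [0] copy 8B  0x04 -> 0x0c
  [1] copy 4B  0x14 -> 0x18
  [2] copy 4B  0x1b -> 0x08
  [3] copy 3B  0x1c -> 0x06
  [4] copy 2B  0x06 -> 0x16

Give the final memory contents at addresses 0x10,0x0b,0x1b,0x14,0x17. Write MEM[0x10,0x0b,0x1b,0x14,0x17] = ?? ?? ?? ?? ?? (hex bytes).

#0 dst[0x0c+8] := {0xc6,0x0f,0xd1,0x5a,0xd4,0x2e,0x5b,0x15}
#1 dst[0x18+4] := {0x4a,0x9d,0xcc,0x8d}
#2 dst[0x08+4] := {0x8d,0x98,0x33,0x97}
#3 dst[0x06+3] := {0x98,0x33,0x97}
#4 dst[0x16+2] := {0x98,0x33}
query mem[0x10]=0xd4, mem[0x0b]=0x97, mem[0x1b]=0x8d, mem[0x14]=0x4a, mem[0x17]=0x33

MEM[0x10,0x0b,0x1b,0x14,0x17] = d4 97 8d 4a 33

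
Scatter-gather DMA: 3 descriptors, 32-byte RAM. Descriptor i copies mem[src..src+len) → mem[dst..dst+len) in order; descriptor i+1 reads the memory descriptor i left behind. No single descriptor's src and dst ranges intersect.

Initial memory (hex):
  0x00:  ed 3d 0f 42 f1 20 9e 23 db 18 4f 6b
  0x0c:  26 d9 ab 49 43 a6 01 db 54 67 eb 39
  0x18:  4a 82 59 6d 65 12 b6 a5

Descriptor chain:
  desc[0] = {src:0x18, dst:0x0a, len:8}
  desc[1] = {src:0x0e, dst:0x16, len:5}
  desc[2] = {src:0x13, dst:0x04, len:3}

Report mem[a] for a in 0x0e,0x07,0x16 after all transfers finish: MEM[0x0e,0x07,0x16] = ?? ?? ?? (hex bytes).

MEM[0x0e,0x07,0x16] = 65 23 65

[0] 0x18->0x0a len=8 : 4a 82 59 6d 65 12 b6 a5
[1] 0x0e->0x16 len=5 : 65 12 b6 a5 01
[2] 0x13->0x04 len=3 : db 54 67
query mem[0x0e]=0x65, mem[0x07]=0x23, mem[0x16]=0x65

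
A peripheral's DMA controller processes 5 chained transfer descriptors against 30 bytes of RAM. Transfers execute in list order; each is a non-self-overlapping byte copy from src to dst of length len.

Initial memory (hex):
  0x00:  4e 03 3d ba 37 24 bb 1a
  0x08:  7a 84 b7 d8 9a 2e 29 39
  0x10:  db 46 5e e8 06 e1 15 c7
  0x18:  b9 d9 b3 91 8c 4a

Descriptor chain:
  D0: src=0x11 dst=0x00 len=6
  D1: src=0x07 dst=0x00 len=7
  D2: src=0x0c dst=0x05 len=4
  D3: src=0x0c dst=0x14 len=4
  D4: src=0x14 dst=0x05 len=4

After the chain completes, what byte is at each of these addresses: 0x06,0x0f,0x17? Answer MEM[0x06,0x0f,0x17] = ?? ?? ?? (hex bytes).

MEM[0x06,0x0f,0x17] = 2e 39 39

  after D0: wrote 6B at 0x00 = 465ee806e115
  after D1: wrote 7B at 0x00 = 1a7a84b7d89a2e
  after D2: wrote 4B at 0x05 = 9a2e2939
  after D3: wrote 4B at 0x14 = 9a2e2939
  after D4: wrote 4B at 0x05 = 9a2e2939
query mem[0x06]=0x2e, mem[0x0f]=0x39, mem[0x17]=0x39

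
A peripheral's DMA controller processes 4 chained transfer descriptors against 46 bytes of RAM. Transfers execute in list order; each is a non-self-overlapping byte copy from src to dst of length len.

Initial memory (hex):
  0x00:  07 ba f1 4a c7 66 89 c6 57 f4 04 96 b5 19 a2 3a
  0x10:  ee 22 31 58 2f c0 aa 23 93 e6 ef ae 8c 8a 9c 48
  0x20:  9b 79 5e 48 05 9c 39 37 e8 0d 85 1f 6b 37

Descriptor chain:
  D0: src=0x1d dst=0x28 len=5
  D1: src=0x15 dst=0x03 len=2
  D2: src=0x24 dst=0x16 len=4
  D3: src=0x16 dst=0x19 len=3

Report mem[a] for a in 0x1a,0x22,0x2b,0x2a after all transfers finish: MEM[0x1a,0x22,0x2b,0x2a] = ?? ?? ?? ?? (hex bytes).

#0 dst[0x28+5] := {0x8a,0x9c,0x48,0x9b,0x79}
#1 dst[0x03+2] := {0xc0,0xaa}
#2 dst[0x16+4] := {0x05,0x9c,0x39,0x37}
#3 dst[0x19+3] := {0x05,0x9c,0x39}
query mem[0x1a]=0x9c, mem[0x22]=0x5e, mem[0x2b]=0x9b, mem[0x2a]=0x48

MEM[0x1a,0x22,0x2b,0x2a] = 9c 5e 9b 48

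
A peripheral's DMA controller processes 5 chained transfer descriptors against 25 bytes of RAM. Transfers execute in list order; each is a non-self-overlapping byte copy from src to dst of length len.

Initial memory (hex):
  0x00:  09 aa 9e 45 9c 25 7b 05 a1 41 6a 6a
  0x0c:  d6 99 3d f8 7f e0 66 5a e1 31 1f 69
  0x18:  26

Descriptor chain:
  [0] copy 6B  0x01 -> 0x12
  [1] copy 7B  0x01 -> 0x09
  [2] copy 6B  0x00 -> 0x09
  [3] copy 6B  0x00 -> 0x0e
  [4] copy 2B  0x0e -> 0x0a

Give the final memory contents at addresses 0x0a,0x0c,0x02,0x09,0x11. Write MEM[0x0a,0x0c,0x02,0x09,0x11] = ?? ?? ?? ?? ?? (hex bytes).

MEM[0x0a,0x0c,0x02,0x09,0x11] = 09 45 9e 09 45

[0] 0x01->0x12 len=6 : aa 9e 45 9c 25 7b
[1] 0x01->0x09 len=7 : aa 9e 45 9c 25 7b 05
[2] 0x00->0x09 len=6 : 09 aa 9e 45 9c 25
[3] 0x00->0x0e len=6 : 09 aa 9e 45 9c 25
[4] 0x0e->0x0a len=2 : 09 aa
query mem[0x0a]=0x09, mem[0x0c]=0x45, mem[0x02]=0x9e, mem[0x09]=0x09, mem[0x11]=0x45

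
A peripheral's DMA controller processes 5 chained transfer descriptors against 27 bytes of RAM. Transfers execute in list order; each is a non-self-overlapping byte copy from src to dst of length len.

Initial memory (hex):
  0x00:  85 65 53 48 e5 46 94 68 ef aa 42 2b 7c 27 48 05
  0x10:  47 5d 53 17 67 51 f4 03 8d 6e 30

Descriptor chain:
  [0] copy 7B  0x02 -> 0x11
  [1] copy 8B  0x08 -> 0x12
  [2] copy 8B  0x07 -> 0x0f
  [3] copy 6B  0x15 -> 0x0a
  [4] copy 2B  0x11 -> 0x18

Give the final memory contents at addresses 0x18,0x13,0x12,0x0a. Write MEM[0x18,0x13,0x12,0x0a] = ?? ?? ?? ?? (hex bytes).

D0: mem[0x11..0x17] <- [53 48 e5 46 94 68 ef]
D1: mem[0x12..0x19] <- [ef aa 42 2b 7c 27 48 05]
D2: mem[0x0f..0x16] <- [68 ef aa 42 2b 7c 27 48]
D3: mem[0x0a..0x0f] <- [27 48 27 48 05 30]
D4: mem[0x18..0x19] <- [aa 42]
query mem[0x18]=0xaa, mem[0x13]=0x2b, mem[0x12]=0x42, mem[0x0a]=0x27

MEM[0x18,0x13,0x12,0x0a] = aa 2b 42 27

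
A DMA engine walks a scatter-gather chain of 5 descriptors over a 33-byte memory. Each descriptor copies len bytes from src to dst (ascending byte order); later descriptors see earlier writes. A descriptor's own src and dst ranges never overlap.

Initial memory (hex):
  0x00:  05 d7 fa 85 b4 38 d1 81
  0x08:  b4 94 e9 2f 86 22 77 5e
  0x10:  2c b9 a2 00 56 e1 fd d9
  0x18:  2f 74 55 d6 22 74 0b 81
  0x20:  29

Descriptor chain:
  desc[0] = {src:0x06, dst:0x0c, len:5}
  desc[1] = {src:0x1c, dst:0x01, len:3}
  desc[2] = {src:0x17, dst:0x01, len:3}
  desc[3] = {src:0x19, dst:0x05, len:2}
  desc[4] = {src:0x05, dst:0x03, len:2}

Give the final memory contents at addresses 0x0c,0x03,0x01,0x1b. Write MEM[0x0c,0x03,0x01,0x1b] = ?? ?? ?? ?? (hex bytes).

MEM[0x0c,0x03,0x01,0x1b] = d1 74 d9 d6

[0] 0x06->0x0c len=5 : d1 81 b4 94 e9
[1] 0x1c->0x01 len=3 : 22 74 0b
[2] 0x17->0x01 len=3 : d9 2f 74
[3] 0x19->0x05 len=2 : 74 55
[4] 0x05->0x03 len=2 : 74 55
query mem[0x0c]=0xd1, mem[0x03]=0x74, mem[0x01]=0xd9, mem[0x1b]=0xd6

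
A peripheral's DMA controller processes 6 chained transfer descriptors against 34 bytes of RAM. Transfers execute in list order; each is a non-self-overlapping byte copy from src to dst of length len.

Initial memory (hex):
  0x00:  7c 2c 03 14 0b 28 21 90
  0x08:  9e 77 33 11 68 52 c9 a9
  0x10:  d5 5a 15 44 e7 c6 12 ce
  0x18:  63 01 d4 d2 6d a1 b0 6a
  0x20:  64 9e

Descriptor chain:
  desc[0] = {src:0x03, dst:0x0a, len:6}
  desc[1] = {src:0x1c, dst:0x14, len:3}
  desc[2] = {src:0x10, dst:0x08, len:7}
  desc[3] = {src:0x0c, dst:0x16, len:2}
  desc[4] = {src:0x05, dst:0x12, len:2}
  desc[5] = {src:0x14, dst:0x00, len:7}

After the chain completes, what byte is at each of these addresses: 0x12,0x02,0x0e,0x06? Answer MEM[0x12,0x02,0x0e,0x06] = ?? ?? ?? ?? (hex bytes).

D0: mem[0x0a..0x0f] <- [14 0b 28 21 90 9e]
D1: mem[0x14..0x16] <- [6d a1 b0]
D2: mem[0x08..0x0e] <- [d5 5a 15 44 6d a1 b0]
D3: mem[0x16..0x17] <- [6d a1]
D4: mem[0x12..0x13] <- [28 21]
D5: mem[0x00..0x06] <- [6d a1 6d a1 63 01 d4]
query mem[0x12]=0x28, mem[0x02]=0x6d, mem[0x0e]=0xb0, mem[0x06]=0xd4

MEM[0x12,0x02,0x0e,0x06] = 28 6d b0 d4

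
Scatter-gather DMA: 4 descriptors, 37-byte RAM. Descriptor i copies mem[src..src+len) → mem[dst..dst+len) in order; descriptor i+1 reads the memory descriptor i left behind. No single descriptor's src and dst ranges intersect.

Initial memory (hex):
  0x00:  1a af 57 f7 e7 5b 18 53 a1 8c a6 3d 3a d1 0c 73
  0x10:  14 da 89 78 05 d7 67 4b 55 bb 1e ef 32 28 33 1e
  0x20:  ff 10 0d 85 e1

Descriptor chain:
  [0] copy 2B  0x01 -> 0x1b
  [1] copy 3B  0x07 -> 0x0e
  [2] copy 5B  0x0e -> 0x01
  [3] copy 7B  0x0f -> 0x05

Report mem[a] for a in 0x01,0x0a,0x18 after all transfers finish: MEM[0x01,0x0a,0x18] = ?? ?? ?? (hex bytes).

[0] 0x01->0x1b len=2 : af 57
[1] 0x07->0x0e len=3 : 53 a1 8c
[2] 0x0e->0x01 len=5 : 53 a1 8c da 89
[3] 0x0f->0x05 len=7 : a1 8c da 89 78 05 d7
query mem[0x01]=0x53, mem[0x0a]=0x05, mem[0x18]=0x55

MEM[0x01,0x0a,0x18] = 53 05 55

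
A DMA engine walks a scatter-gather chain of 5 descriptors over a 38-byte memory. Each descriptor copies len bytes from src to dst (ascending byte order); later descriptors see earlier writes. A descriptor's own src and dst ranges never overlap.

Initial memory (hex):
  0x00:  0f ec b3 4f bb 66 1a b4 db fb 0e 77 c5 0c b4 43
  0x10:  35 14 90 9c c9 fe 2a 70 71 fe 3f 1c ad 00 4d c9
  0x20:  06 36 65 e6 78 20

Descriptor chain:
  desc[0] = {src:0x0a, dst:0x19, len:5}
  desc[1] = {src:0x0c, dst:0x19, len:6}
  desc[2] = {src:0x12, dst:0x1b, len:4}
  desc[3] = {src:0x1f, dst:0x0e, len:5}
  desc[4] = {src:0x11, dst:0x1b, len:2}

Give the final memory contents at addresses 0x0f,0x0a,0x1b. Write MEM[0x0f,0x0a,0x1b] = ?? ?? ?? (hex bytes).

MEM[0x0f,0x0a,0x1b] = 06 0e 65

D0: mem[0x19..0x1d] <- [0e 77 c5 0c b4]
D1: mem[0x19..0x1e] <- [c5 0c b4 43 35 14]
D2: mem[0x1b..0x1e] <- [90 9c c9 fe]
D3: mem[0x0e..0x12] <- [c9 06 36 65 e6]
D4: mem[0x1b..0x1c] <- [65 e6]
query mem[0x0f]=0x06, mem[0x0a]=0x0e, mem[0x1b]=0x65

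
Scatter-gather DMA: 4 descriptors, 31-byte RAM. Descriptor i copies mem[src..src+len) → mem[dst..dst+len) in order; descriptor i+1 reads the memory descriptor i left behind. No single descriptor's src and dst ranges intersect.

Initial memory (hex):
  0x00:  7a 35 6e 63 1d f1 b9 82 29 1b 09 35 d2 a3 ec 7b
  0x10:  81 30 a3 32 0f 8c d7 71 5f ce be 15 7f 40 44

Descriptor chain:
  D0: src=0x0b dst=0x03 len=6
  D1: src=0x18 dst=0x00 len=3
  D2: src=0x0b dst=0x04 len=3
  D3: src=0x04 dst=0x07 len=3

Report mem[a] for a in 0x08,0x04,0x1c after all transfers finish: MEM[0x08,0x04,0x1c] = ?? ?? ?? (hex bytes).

MEM[0x08,0x04,0x1c] = d2 35 7f

[0] 0x0b->0x03 len=6 : 35 d2 a3 ec 7b 81
[1] 0x18->0x00 len=3 : 5f ce be
[2] 0x0b->0x04 len=3 : 35 d2 a3
[3] 0x04->0x07 len=3 : 35 d2 a3
query mem[0x08]=0xd2, mem[0x04]=0x35, mem[0x1c]=0x7f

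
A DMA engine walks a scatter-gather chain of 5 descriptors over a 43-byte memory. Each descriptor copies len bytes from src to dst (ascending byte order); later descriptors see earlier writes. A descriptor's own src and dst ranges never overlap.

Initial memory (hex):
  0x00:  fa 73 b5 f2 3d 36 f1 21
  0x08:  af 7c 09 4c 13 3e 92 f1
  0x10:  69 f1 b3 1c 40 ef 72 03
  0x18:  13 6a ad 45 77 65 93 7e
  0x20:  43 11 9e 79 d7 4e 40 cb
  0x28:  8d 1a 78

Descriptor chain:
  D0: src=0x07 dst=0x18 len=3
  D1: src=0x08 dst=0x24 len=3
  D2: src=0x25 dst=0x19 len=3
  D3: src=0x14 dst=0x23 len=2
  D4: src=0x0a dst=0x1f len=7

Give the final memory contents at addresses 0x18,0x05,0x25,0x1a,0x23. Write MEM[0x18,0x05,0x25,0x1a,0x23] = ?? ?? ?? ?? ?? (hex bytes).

D0: mem[0x18..0x1a] <- [21 af 7c]
D1: mem[0x24..0x26] <- [af 7c 09]
D2: mem[0x19..0x1b] <- [7c 09 cb]
D3: mem[0x23..0x24] <- [40 ef]
D4: mem[0x1f..0x25] <- [09 4c 13 3e 92 f1 69]
query mem[0x18]=0x21, mem[0x05]=0x36, mem[0x25]=0x69, mem[0x1a]=0x09, mem[0x23]=0x92

MEM[0x18,0x05,0x25,0x1a,0x23] = 21 36 69 09 92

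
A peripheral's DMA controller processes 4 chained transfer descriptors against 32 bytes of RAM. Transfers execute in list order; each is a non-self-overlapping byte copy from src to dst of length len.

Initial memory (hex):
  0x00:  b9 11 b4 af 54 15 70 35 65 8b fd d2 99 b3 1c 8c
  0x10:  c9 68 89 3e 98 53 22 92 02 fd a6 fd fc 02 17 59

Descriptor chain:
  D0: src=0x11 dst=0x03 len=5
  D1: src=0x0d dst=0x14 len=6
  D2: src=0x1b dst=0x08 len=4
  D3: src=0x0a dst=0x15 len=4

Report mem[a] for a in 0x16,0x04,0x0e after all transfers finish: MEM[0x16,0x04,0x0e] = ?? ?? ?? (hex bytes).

MEM[0x16,0x04,0x0e] = 17 89 1c

  after D0: wrote 5B at 0x03 = 68893e9853
  after D1: wrote 6B at 0x14 = b31c8cc96889
  after D2: wrote 4B at 0x08 = fdfc0217
  after D3: wrote 4B at 0x15 = 021799b3
query mem[0x16]=0x17, mem[0x04]=0x89, mem[0x0e]=0x1c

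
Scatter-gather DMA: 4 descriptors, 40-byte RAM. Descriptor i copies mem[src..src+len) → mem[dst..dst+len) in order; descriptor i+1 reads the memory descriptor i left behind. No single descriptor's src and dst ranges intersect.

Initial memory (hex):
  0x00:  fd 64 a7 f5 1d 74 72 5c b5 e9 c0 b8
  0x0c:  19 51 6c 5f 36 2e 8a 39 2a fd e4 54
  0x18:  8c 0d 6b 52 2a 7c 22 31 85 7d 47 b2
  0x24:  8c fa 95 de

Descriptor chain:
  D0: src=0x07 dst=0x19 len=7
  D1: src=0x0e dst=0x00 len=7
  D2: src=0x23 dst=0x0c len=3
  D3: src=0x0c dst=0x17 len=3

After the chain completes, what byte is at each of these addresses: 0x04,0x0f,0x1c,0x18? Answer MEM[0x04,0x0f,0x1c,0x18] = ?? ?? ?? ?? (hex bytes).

[0] 0x07->0x19 len=7 : 5c b5 e9 c0 b8 19 51
[1] 0x0e->0x00 len=7 : 6c 5f 36 2e 8a 39 2a
[2] 0x23->0x0c len=3 : b2 8c fa
[3] 0x0c->0x17 len=3 : b2 8c fa
query mem[0x04]=0x8a, mem[0x0f]=0x5f, mem[0x1c]=0xc0, mem[0x18]=0x8c

MEM[0x04,0x0f,0x1c,0x18] = 8a 5f c0 8c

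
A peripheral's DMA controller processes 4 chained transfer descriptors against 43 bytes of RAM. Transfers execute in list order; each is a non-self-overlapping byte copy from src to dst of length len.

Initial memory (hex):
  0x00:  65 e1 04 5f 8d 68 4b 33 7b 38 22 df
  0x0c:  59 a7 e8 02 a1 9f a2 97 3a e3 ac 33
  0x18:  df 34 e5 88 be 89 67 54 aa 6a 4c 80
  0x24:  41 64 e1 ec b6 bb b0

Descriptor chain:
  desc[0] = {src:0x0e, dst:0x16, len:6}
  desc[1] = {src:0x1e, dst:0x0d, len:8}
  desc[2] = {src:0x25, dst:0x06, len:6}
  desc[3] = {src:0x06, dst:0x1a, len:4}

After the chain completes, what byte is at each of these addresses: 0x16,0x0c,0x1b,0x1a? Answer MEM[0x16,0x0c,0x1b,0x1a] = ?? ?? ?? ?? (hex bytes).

MEM[0x16,0x0c,0x1b,0x1a] = e8 59 e1 64

[0] 0x0e->0x16 len=6 : e8 02 a1 9f a2 97
[1] 0x1e->0x0d len=8 : 67 54 aa 6a 4c 80 41 64
[2] 0x25->0x06 len=6 : 64 e1 ec b6 bb b0
[3] 0x06->0x1a len=4 : 64 e1 ec b6
query mem[0x16]=0xe8, mem[0x0c]=0x59, mem[0x1b]=0xe1, mem[0x1a]=0x64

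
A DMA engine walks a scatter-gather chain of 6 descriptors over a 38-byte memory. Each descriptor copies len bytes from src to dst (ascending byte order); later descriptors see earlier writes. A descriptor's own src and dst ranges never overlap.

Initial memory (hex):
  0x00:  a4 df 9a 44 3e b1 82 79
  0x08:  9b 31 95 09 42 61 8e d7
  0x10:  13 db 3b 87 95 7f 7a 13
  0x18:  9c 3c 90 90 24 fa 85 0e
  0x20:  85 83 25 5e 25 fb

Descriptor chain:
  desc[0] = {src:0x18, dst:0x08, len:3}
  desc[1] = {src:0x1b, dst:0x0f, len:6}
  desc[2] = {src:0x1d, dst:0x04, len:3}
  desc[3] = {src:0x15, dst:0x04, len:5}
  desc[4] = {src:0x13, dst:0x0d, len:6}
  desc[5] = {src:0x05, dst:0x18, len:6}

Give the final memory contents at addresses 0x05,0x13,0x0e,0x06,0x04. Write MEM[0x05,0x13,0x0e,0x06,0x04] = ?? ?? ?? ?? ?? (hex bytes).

MEM[0x05,0x13,0x0e,0x06,0x04] = 7a 0e 85 13 7f

#0 dst[0x08+3] := {0x9c,0x3c,0x90}
#1 dst[0x0f+6] := {0x90,0x24,0xfa,0x85,0x0e,0x85}
#2 dst[0x04+3] := {0xfa,0x85,0x0e}
#3 dst[0x04+5] := {0x7f,0x7a,0x13,0x9c,0x3c}
#4 dst[0x0d+6] := {0x0e,0x85,0x7f,0x7a,0x13,0x9c}
#5 dst[0x18+6] := {0x7a,0x13,0x9c,0x3c,0x3c,0x90}
query mem[0x05]=0x7a, mem[0x13]=0x0e, mem[0x0e]=0x85, mem[0x06]=0x13, mem[0x04]=0x7f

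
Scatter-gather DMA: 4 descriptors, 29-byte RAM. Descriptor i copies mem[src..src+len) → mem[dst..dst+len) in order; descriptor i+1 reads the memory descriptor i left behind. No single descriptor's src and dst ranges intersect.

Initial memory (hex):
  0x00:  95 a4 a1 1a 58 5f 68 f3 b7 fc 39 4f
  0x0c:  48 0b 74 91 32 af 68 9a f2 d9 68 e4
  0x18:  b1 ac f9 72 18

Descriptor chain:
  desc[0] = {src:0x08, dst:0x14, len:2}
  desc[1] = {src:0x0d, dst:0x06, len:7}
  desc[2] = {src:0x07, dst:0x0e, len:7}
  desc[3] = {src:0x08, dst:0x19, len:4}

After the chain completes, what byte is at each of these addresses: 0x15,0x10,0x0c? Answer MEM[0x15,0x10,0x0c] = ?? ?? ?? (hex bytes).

D0: mem[0x14..0x15] <- [b7 fc]
D1: mem[0x06..0x0c] <- [0b 74 91 32 af 68 9a]
D2: mem[0x0e..0x14] <- [74 91 32 af 68 9a 0b]
D3: mem[0x19..0x1c] <- [91 32 af 68]
query mem[0x15]=0xfc, mem[0x10]=0x32, mem[0x0c]=0x9a

MEM[0x15,0x10,0x0c] = fc 32 9a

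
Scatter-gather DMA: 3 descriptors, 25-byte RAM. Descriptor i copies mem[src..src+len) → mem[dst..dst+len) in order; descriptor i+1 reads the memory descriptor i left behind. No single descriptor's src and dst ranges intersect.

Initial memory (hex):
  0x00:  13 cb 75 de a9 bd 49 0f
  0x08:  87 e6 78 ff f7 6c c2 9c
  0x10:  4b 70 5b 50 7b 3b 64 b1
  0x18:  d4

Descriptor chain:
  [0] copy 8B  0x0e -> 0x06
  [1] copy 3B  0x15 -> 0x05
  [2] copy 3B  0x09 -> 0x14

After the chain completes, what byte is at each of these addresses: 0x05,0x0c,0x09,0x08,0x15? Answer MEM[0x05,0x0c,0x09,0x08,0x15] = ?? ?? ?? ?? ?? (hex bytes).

#0 dst[0x06+8] := {0xc2,0x9c,0x4b,0x70,0x5b,0x50,0x7b,0x3b}
#1 dst[0x05+3] := {0x3b,0x64,0xb1}
#2 dst[0x14+3] := {0x70,0x5b,0x50}
query mem[0x05]=0x3b, mem[0x0c]=0x7b, mem[0x09]=0x70, mem[0x08]=0x4b, mem[0x15]=0x5b

MEM[0x05,0x0c,0x09,0x08,0x15] = 3b 7b 70 4b 5b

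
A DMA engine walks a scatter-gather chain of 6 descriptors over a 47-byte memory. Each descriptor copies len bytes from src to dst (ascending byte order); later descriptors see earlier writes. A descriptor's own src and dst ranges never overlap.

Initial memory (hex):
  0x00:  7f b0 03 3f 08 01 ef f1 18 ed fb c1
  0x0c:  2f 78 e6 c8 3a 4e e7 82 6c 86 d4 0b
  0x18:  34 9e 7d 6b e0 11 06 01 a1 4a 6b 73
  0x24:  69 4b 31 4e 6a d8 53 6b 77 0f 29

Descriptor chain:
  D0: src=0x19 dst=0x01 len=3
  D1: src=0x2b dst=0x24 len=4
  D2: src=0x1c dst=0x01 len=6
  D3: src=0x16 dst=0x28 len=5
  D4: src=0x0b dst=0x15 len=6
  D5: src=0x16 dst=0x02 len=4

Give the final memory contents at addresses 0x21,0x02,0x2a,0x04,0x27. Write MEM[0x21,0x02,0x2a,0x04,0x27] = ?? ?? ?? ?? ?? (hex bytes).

D0: mem[0x01..0x03] <- [9e 7d 6b]
D1: mem[0x24..0x27] <- [6b 77 0f 29]
D2: mem[0x01..0x06] <- [e0 11 06 01 a1 4a]
D3: mem[0x28..0x2c] <- [d4 0b 34 9e 7d]
D4: mem[0x15..0x1a] <- [c1 2f 78 e6 c8 3a]
D5: mem[0x02..0x05] <- [2f 78 e6 c8]
query mem[0x21]=0x4a, mem[0x02]=0x2f, mem[0x2a]=0x34, mem[0x04]=0xe6, mem[0x27]=0x29

MEM[0x21,0x02,0x2a,0x04,0x27] = 4a 2f 34 e6 29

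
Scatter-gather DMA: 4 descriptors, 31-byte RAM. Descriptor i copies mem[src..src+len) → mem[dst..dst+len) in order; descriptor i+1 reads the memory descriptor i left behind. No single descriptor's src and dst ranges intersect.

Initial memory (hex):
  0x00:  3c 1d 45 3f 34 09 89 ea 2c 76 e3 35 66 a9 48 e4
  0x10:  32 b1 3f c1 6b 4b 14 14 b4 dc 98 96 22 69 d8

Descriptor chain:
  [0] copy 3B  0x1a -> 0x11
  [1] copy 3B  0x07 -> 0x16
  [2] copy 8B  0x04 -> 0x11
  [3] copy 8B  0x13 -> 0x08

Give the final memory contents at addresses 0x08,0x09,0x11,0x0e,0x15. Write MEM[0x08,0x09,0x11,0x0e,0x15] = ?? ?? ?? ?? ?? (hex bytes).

[0] 0x1a->0x11 len=3 : 98 96 22
[1] 0x07->0x16 len=3 : ea 2c 76
[2] 0x04->0x11 len=8 : 34 09 89 ea 2c 76 e3 35
[3] 0x13->0x08 len=8 : 89 ea 2c 76 e3 35 dc 98
query mem[0x08]=0x89, mem[0x09]=0xea, mem[0x11]=0x34, mem[0x0e]=0xdc, mem[0x15]=0x2c

MEM[0x08,0x09,0x11,0x0e,0x15] = 89 ea 34 dc 2c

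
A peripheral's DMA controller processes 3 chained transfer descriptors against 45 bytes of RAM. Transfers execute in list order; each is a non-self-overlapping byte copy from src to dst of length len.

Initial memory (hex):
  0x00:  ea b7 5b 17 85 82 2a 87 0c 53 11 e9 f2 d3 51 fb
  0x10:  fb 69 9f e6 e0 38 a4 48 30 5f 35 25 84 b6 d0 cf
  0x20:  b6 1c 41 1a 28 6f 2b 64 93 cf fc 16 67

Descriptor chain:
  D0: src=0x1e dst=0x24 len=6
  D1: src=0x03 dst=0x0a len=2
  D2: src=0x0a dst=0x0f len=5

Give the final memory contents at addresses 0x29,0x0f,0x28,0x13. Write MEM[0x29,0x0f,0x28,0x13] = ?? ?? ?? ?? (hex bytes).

D0: mem[0x24..0x29] <- [d0 cf b6 1c 41 1a]
D1: mem[0x0a..0x0b] <- [17 85]
D2: mem[0x0f..0x13] <- [17 85 f2 d3 51]
query mem[0x29]=0x1a, mem[0x0f]=0x17, mem[0x28]=0x41, mem[0x13]=0x51

MEM[0x29,0x0f,0x28,0x13] = 1a 17 41 51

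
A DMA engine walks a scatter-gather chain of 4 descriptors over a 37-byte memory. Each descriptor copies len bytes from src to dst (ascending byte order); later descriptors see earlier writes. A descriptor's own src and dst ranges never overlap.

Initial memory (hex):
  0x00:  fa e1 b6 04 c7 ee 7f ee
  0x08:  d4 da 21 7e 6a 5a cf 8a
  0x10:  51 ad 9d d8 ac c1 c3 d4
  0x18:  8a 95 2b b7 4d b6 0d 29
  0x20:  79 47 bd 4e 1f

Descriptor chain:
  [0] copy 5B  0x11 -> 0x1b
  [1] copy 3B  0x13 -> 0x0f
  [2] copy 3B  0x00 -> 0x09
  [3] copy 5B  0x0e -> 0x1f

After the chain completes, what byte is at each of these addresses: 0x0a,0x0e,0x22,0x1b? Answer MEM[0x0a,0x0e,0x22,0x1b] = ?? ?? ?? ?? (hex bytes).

MEM[0x0a,0x0e,0x22,0x1b] = e1 cf c1 ad

[0] 0x11->0x1b len=5 : ad 9d d8 ac c1
[1] 0x13->0x0f len=3 : d8 ac c1
[2] 0x00->0x09 len=3 : fa e1 b6
[3] 0x0e->0x1f len=5 : cf d8 ac c1 9d
query mem[0x0a]=0xe1, mem[0x0e]=0xcf, mem[0x22]=0xc1, mem[0x1b]=0xad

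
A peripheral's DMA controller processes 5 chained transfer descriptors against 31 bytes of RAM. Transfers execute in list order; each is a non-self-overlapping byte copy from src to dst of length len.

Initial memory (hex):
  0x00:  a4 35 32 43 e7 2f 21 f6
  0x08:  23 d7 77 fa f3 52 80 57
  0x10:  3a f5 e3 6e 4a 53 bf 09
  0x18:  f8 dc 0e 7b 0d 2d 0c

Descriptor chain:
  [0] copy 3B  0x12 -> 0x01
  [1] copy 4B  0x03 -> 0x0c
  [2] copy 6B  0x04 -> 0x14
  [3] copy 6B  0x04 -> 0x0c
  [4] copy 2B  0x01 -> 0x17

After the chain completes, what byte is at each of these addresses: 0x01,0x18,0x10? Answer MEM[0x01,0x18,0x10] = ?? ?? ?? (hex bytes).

MEM[0x01,0x18,0x10] = e3 6e 23

[0] 0x12->0x01 len=3 : e3 6e 4a
[1] 0x03->0x0c len=4 : 4a e7 2f 21
[2] 0x04->0x14 len=6 : e7 2f 21 f6 23 d7
[3] 0x04->0x0c len=6 : e7 2f 21 f6 23 d7
[4] 0x01->0x17 len=2 : e3 6e
query mem[0x01]=0xe3, mem[0x18]=0x6e, mem[0x10]=0x23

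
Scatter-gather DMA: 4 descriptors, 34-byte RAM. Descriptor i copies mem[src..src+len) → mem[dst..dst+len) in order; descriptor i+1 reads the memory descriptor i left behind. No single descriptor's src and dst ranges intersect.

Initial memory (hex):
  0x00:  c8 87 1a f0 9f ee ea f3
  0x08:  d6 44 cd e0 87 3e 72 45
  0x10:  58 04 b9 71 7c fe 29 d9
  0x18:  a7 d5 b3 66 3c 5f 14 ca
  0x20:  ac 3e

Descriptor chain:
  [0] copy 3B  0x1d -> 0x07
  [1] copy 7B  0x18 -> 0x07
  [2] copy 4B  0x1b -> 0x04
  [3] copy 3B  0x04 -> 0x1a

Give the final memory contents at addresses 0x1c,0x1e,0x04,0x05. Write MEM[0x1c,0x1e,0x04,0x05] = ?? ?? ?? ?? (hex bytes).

#0 dst[0x07+3] := {0x5f,0x14,0xca}
#1 dst[0x07+7] := {0xa7,0xd5,0xb3,0x66,0x3c,0x5f,0x14}
#2 dst[0x04+4] := {0x66,0x3c,0x5f,0x14}
#3 dst[0x1a+3] := {0x66,0x3c,0x5f}
query mem[0x1c]=0x5f, mem[0x1e]=0x14, mem[0x04]=0x66, mem[0x05]=0x3c

MEM[0x1c,0x1e,0x04,0x05] = 5f 14 66 3c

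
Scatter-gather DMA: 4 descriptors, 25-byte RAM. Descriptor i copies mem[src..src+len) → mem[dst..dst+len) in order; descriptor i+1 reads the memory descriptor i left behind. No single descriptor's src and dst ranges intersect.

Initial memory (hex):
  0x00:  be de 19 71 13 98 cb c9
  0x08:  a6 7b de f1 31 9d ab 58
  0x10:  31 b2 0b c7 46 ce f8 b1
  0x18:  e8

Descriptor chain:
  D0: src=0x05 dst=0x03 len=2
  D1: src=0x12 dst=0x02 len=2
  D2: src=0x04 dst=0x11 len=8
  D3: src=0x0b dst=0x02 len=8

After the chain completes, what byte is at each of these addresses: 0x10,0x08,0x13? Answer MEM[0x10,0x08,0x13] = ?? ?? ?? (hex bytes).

MEM[0x10,0x08,0x13] = 31 cb cb

#0 dst[0x03+2] := {0x98,0xcb}
#1 dst[0x02+2] := {0x0b,0xc7}
#2 dst[0x11+8] := {0xcb,0x98,0xcb,0xc9,0xa6,0x7b,0xde,0xf1}
#3 dst[0x02+8] := {0xf1,0x31,0x9d,0xab,0x58,0x31,0xcb,0x98}
query mem[0x10]=0x31, mem[0x08]=0xcb, mem[0x13]=0xcb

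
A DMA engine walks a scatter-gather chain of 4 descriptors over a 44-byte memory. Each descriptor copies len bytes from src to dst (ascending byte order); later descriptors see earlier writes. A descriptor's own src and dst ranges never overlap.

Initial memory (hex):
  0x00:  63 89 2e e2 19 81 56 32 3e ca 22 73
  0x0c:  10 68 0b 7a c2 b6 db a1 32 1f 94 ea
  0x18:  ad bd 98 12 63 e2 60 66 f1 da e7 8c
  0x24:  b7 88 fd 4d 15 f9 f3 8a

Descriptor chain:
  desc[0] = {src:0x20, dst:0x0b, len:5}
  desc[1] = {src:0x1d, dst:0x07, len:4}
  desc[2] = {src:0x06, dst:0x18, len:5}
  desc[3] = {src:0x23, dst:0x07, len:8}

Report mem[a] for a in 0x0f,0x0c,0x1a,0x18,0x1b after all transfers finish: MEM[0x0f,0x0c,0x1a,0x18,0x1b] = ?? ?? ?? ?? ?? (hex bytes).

MEM[0x0f,0x0c,0x1a,0x18,0x1b] = b7 15 60 56 66

D0: mem[0x0b..0x0f] <- [f1 da e7 8c b7]
D1: mem[0x07..0x0a] <- [e2 60 66 f1]
D2: mem[0x18..0x1c] <- [56 e2 60 66 f1]
D3: mem[0x07..0x0e] <- [8c b7 88 fd 4d 15 f9 f3]
query mem[0x0f]=0xb7, mem[0x0c]=0x15, mem[0x1a]=0x60, mem[0x18]=0x56, mem[0x1b]=0x66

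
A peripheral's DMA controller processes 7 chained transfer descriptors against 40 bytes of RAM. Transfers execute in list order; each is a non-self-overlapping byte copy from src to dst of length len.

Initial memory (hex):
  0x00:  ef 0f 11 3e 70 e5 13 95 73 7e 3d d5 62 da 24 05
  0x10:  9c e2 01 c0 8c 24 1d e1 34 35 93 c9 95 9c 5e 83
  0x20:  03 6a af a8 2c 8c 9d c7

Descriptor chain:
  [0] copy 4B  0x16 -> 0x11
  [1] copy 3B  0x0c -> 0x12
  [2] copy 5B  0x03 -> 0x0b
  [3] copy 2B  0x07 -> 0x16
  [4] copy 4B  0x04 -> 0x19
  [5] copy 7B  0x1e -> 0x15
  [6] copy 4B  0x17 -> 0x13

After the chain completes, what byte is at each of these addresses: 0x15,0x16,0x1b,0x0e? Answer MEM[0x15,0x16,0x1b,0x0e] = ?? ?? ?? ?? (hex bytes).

MEM[0x15,0x16,0x1b,0x0e] = af a8 2c 13

D0: mem[0x11..0x14] <- [1d e1 34 35]
D1: mem[0x12..0x14] <- [62 da 24]
D2: mem[0x0b..0x0f] <- [3e 70 e5 13 95]
D3: mem[0x16..0x17] <- [95 73]
D4: mem[0x19..0x1c] <- [70 e5 13 95]
D5: mem[0x15..0x1b] <- [5e 83 03 6a af a8 2c]
D6: mem[0x13..0x16] <- [03 6a af a8]
query mem[0x15]=0xaf, mem[0x16]=0xa8, mem[0x1b]=0x2c, mem[0x0e]=0x13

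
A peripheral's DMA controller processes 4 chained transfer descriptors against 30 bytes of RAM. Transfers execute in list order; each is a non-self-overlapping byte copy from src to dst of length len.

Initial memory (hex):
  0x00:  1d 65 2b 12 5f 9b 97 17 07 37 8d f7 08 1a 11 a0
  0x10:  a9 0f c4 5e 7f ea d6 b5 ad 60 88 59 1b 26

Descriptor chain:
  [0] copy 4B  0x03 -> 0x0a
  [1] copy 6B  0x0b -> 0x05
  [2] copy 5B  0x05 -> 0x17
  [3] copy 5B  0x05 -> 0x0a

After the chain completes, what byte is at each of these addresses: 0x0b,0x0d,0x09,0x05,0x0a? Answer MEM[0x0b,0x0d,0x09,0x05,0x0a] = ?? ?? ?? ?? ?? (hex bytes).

MEM[0x0b,0x0d,0x09,0x05,0x0a] = 9b 11 a0 5f 5f

D0: mem[0x0a..0x0d] <- [12 5f 9b 97]
D1: mem[0x05..0x0a] <- [5f 9b 97 11 a0 a9]
D2: mem[0x17..0x1b] <- [5f 9b 97 11 a0]
D3: mem[0x0a..0x0e] <- [5f 9b 97 11 a0]
query mem[0x0b]=0x9b, mem[0x0d]=0x11, mem[0x09]=0xa0, mem[0x05]=0x5f, mem[0x0a]=0x5f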